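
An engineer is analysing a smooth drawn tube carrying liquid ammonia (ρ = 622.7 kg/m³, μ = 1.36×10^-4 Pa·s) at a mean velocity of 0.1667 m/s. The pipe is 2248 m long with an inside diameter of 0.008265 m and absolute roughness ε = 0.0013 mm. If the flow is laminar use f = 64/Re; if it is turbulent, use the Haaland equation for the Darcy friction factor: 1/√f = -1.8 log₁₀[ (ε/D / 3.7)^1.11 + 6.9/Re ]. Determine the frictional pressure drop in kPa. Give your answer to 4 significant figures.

Reynolds number Re = ρVD/μ = 622.7 · 0.1667 · 0.008265 / 0.000136 = 6308.
Re > 4000 → turbulent. Relative roughness ε/D = 1.3e-06/0.008265 = 0.000157. Haaland: 1/√f = -1.8 log₁₀[(0.000157/3.7)^1.11 + 6.9/6308] = -1.8 log₁₀[1.4e-05 + 0.00109] = 5.32, so f = 0.03533.
Darcy-Weisbach: ΔP = f(L/D)(ρV²/2) = 0.03533·(2248/0.008265)·(622.7·0.1667²/2) = 0.03533·2.72e+05·8.652 = 8.315e+04 Pa.
ΔP = 8.315e+04 Pa = 83.15 kPa.

ΔP ≈ 83.15 kPa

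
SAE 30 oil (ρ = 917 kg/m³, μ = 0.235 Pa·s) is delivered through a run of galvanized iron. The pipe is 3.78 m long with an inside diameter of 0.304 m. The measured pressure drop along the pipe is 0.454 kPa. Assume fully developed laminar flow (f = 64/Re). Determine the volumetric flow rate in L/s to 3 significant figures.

For laminar flow, f = 64/Re with Re = ρVD/μ, so Darcy-Weisbach reduces to ΔP = 32μLV/D². Solving for V: V = ΔP·D²/(32μL) = 454·(0.304)²/(32·0.235·3.78) = 1.476 m/s.
Check: Re = ρVD/μ = 917·1.476·0.304/0.235 = 1751 < 2300, so the laminar assumption holds.
Q = V·A = 1.476·(π/4·0.304²) = 0.1071 m³/s = 107 L/s.

Q ≈ 107 L/s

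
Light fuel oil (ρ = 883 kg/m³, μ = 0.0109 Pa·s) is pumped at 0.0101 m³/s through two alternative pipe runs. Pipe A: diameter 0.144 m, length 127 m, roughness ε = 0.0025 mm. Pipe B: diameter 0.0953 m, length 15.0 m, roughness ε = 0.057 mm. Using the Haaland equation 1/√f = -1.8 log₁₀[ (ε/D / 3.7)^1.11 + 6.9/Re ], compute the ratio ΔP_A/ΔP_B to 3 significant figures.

Pipe A: V = Q/A = 0.0101/0.01629 = 0.6202 m/s; Re = 7234; ε/D = 1.74e-05; Haaland → f = 0.03384; ΔP_A = f(L/D)(ρV²/2) = 5068 Pa.
Pipe B: V = Q/A = 0.0101/0.007133 = 1.416 m/s; Re = 1.093e+04; ε/D = 0.000598; Haaland → f = 0.03092; ΔP_B = f(L/D)(ρV²/2) = 4308 Pa.
ΔP_A/ΔP_B = 5068/4308 = 1.18.

ΔP_A/ΔP_B ≈ 1.18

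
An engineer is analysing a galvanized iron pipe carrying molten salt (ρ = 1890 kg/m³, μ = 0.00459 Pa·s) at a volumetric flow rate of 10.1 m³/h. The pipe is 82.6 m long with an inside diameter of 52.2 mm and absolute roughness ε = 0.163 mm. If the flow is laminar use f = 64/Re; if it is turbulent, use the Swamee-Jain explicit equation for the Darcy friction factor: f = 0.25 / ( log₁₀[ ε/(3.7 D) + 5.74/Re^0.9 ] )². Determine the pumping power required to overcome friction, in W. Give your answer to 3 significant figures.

Q = 10.1 m³/h = 10.1/3600 = 0.002806 m³/s.
Cross-sectional area A = πD²/4 = π(0.0522)²/4 = 0.00214 m²; mean velocity V = Q/A = 0.002806/0.00214 = 1.311 m/s.
Reynolds number Re = ρVD/μ = 1890 · 1.311 · 0.0522 / 0.00459 = 2.818e+04.
Re > 4000 → turbulent. Relative roughness ε/D = 0.000163/0.0522 = 0.00312. Swamee-Jain: f = 0.25/(log₁₀[0.00312/3.7 + 5.74/2.818e+04^0.9])² = 0.25/(log₁₀[0.000844 + 0.000568])² = 0.25/(-2.85)² = 0.03077.
Darcy-Weisbach: ΔP = f(L/D)(ρV²/2) = 0.03077·(82.6/0.0522)·(1890·1.311²/2) = 0.03077·1582·1624 = 7.908e+04 Pa.
Pumping power P = QΔP = 0.002806·7.908e+04 = 221.9 W = 222 W.

P ≈ 222 W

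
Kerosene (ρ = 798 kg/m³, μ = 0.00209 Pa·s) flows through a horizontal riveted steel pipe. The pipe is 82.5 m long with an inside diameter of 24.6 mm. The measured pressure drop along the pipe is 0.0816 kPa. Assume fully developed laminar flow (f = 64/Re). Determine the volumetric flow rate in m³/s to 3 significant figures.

For laminar flow, f = 64/Re with Re = ρVD/μ, so Darcy-Weisbach reduces to ΔP = 32μLV/D². Solving for V: V = ΔP·D²/(32μL) = 81.6·(0.0246)²/(32·0.00209·82.5) = 0.00895 m/s.
Check: Re = ρVD/μ = 798·0.00895·0.0246/0.00209 = 84.06 < 2300, so the laminar assumption holds.
Q = V·A = 0.00895·(π/4·0.0246²) = 4.254e-06 m³/s = 4.25×10^-6 m³/s.

Q ≈ 4.25×10^-6 m³/s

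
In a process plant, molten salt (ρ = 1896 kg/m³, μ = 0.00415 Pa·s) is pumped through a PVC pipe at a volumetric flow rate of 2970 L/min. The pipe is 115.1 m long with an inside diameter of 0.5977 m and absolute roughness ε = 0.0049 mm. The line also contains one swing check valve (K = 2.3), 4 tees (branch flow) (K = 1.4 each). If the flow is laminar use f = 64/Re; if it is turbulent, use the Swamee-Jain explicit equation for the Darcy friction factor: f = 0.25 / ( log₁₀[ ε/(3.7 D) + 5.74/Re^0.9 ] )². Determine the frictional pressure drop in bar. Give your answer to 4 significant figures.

Q = 2970 L/min = 2970/60000 = 0.0495 m³/s.
Cross-sectional area A = πD²/4 = π(0.5977)²/4 = 0.2806 m²; mean velocity V = Q/A = 0.0495/0.2806 = 0.1764 m/s.
Reynolds number Re = ρVD/μ = 1896 · 0.1764 · 0.5977 / 0.00415 = 4.818e+04.
Re > 4000 → turbulent. Relative roughness ε/D = 4.9e-06/0.5977 = 8.2e-06. Swamee-Jain: f = 0.25/(log₁₀[8.2e-06/3.7 + 5.74/4.818e+04^0.9])² = 0.25/(log₁₀[2.22e-06 + 0.00035])² = 0.25/(-3.453)² = 0.02097.
Total minor-loss coefficient ΣK = 1·2.3 + 4·1.4 = 7.9.
ΔP = [f·L/D + ΣK]·(ρV²/2) = [0.02097·115.1/0.5977 + 7.9]·(1896·0.1764²/2) = [4.038 + 7.9]·29.51 = 352.2 Pa.
ΔP = 352.2 Pa = 0.003522 bar.

ΔP ≈ 0.003522 bar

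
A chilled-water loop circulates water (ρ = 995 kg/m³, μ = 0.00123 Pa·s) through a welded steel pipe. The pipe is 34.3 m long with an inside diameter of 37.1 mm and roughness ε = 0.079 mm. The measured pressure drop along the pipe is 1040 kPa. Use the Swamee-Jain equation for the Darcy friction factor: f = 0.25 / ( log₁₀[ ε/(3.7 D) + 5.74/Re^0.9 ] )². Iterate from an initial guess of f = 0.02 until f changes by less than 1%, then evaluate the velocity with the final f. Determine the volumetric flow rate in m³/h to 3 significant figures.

Rearranging Darcy-Weisbach: V = √(2·ΔP·D/(f·L·ρ)). With ε/D = 7.9e-05/0.0371 = 0.00213, iterate starting from f = 0.02:
  f = 0.02 → V = √(2·1.04e+06·0.0371/(0.02·34.3·995)) = 10.63 m/s; Re = ρVD/μ = 3.191e+05; f → 0.0245
  f = 0.0245 → V = 9.606 m/s; Re = 2.883e+05; f → 0.02457
Converged (Δf/f < 1%). With the final f = 0.02457: V = √(2·1.04e+06·0.0371/(0.02457·34.3·995)) = 9.594 m/s.
Q = V·A = 9.594·(π/4·0.0371²) = 0.01037 m³/s = 37.3 m³/h.

Q ≈ 37.3 m³/h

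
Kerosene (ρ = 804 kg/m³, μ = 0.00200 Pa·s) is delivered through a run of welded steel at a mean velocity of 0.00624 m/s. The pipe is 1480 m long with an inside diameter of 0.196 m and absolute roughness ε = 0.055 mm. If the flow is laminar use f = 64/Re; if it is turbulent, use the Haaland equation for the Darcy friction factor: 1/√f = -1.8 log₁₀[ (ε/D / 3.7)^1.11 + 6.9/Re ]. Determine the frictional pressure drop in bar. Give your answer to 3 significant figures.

Reynolds number Re = ρVD/μ = 804 · 0.00624 · 0.196 / 0.002 = 491.7.
Re < 2300 → laminar flow, so f = 64/Re = 64/491.7 = 0.1302 (the turbulent correlation is not needed).
Darcy-Weisbach: ΔP = f(L/D)(ρV²/2) = 0.1302·(1480/0.196)·(804·0.00624²/2) = 0.1302·7551·0.01565 = 15.39 Pa.
ΔP = 15.39 Pa = 1.54×10^-4 bar.

ΔP ≈ 1.54×10^-4 bar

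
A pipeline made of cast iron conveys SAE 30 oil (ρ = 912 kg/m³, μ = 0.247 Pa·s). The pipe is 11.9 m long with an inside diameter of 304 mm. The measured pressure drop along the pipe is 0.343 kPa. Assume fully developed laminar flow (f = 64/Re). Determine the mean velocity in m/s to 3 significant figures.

V ≈ 0.337 m/s

For laminar flow, f = 64/Re with Re = ρVD/μ, so Darcy-Weisbach reduces to ΔP = 32μLV/D². Solving for V: V = ΔP·D²/(32μL) = 343·(0.304)²/(32·0.247·11.9) = 0.337 m/s.
Check: Re = ρVD/μ = 912·0.337·0.304/0.247 = 378.3 < 2300, so the laminar assumption holds.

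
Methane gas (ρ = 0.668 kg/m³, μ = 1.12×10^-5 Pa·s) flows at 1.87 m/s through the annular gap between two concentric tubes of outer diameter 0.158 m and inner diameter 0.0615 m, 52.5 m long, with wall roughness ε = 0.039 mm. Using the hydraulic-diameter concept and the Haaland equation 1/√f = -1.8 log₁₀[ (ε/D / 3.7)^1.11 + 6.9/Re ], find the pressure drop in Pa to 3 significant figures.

Hydraulic diameter D_h = 4A/P = D_o - D_i = 0.158 - 0.0615 = 0.0965 m.
Re = ρVD_h/μ = 0.668·1.87·0.0965/1.12e-05 = 1.076e+04.
ε/D_h = 3.9e-05/0.0965 = 0.000404; Haaland gives 1/√f = -1.8 log₁₀[4e-05+0.000641] = 5.7, so f = 0.03078.
ΔP = f(L/D_h)(ρV²/2) = 0.03078·52.5/0.0965·1.168 = 19.56 Pa.

ΔP ≈ 19.6 Pa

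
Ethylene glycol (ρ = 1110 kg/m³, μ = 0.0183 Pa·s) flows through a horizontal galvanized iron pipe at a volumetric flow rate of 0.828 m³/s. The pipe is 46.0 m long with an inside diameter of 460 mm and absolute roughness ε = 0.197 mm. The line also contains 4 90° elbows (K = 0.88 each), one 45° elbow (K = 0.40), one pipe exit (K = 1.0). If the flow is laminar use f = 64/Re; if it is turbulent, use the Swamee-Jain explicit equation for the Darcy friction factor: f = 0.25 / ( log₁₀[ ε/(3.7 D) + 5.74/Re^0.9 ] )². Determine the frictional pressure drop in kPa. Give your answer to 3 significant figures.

Cross-sectional area A = πD²/4 = π(0.46)²/4 = 0.1662 m²; mean velocity V = Q/A = 0.828/0.1662 = 4.982 m/s.
Reynolds number Re = ρVD/μ = 1110 · 4.982 · 0.46 / 0.0183 = 1.39e+05.
Re > 4000 → turbulent. Relative roughness ε/D = 0.000197/0.46 = 0.000428. Swamee-Jain: f = 0.25/(log₁₀[0.000428/3.7 + 5.74/1.39e+05^0.9])² = 0.25/(log₁₀[0.000116 + 0.000135])² = 0.25/(-3.601)² = 0.01928.
Total minor-loss coefficient ΣK = 4·0.88 + 1·0.4 + 1·1 = 4.92.
ΔP = [f·L/D + ΣK]·(ρV²/2) = [0.01928·46/0.46 + 4.92]·(1110·4.982²/2) = [1.928 + 4.92]·1.378e+04 = 9.434e+04 Pa.
ΔP = 9.434e+04 Pa = 94.3 kPa.

ΔP ≈ 94.3 kPa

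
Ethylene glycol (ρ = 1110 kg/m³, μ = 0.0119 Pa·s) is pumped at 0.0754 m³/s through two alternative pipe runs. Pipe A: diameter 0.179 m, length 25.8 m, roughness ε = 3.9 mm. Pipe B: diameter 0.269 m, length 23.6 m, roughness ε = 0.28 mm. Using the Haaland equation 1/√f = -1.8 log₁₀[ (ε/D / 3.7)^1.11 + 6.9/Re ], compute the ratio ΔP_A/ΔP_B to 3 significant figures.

ΔP_A/ΔP_B ≈ 16.9

Pipe A: V = Q/A = 0.0754/0.02516 = 2.996 m/s; Re = 5.003e+04; ε/D = 0.0218; Haaland → f = 0.05109; ΔP_A = f(L/D)(ρV²/2) = 3.669e+04 Pa.
Pipe B: V = Q/A = 0.0754/0.05683 = 1.327 m/s; Re = 3.329e+04; ε/D = 0.00104; Haaland → f = 0.0253; ΔP_B = f(L/D)(ρV²/2) = 2169 Pa.
ΔP_A/ΔP_B = 3.669e+04/2169 = 16.9.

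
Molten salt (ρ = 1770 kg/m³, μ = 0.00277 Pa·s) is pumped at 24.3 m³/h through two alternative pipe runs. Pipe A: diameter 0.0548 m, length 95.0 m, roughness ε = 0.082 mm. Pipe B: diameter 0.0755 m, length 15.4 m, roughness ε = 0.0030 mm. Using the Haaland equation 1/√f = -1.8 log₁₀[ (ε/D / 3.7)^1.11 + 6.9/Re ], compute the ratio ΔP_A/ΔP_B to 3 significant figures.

ΔP_A/ΔP_B ≈ 37.6

Pipe A: V = Q/A = 0.00675/0.002359 = 2.862 m/s; Re = 1.002e+05; ε/D = 0.0015; Haaland → f = 0.02356; ΔP_A = f(L/D)(ρV²/2) = 2.96e+05 Pa.
Pipe B: V = Q/A = 0.00675/0.004477 = 1.508 m/s; Re = 7.274e+04; ε/D = 3.97e-05; Haaland → f = 0.0192; ΔP_B = f(L/D)(ρV²/2) = 7880 Pa.
ΔP_A/ΔP_B = 2.96e+05/7880 = 37.6.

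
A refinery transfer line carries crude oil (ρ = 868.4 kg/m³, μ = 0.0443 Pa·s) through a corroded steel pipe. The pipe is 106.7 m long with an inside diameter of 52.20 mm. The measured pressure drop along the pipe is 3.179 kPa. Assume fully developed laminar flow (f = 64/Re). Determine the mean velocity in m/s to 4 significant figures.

For laminar flow, f = 64/Re with Re = ρVD/μ, so Darcy-Weisbach reduces to ΔP = 32μLV/D². Solving for V: V = ΔP·D²/(32μL) = 3179·(0.0522)²/(32·0.0443·106.7) = 0.05727 m/s.
Check: Re = ρVD/μ = 868.4·0.05727·0.0522/0.0443 = 58.6 < 2300, so the laminar assumption holds.

V ≈ 0.05727 m/s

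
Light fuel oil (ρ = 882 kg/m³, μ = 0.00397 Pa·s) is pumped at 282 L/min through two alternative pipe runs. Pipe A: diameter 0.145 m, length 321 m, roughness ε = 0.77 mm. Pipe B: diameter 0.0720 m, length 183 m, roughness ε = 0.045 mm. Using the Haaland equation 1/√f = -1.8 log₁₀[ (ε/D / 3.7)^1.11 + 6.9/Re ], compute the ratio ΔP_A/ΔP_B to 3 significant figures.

ΔP_A/ΔP_B ≈ 0.0741

Pipe A: V = Q/A = 0.0047/0.01651 = 0.2846 m/s; Re = 9169; ε/D = 0.00531; Haaland → f = 0.03831; ΔP_A = f(L/D)(ρV²/2) = 3030 Pa.
Pipe B: V = Q/A = 0.0047/0.004072 = 1.154 m/s; Re = 1.847e+04; ε/D = 0.000625; Haaland → f = 0.02737; ΔP_B = f(L/D)(ρV²/2) = 4.089e+04 Pa.
ΔP_A/ΔP_B = 3030/4.089e+04 = 0.0741.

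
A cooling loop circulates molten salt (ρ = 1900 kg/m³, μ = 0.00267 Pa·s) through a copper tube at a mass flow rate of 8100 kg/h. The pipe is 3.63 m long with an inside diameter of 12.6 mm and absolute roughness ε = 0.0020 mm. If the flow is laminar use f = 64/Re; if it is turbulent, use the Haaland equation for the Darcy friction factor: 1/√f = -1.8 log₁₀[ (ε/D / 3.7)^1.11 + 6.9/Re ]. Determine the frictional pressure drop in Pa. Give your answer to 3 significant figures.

ṁ = 8100 kg/h = 8100/3600 = 2.25 kg/s.
A = πD²/4 = π(0.0126)²/4 = 0.0001247 m²; mean velocity V = ṁ/(ρA) = 2.25/(1900 · 0.0001247) = 9.497 m/s.
Reynolds number Re = ρVD/μ = 1900 · 9.497 · 0.0126 / 0.00267 = 8.516e+04.
Re > 4000 → turbulent. Relative roughness ε/D = 2e-06/0.0126 = 0.000159. Haaland: 1/√f = -1.8 log₁₀[(0.000159/3.7)^1.11 + 6.9/8.516e+04] = -1.8 log₁₀[1.42e-05 + 8.1e-05] = 7.238, so f = 0.01909.
Darcy-Weisbach: ΔP = f(L/D)(ρV²/2) = 0.01909·(3.63/0.0126)·(1900·9.497²/2) = 0.01909·288.1·8.569e+04 = 4.712e+05 Pa.

ΔP ≈ 471000 Pa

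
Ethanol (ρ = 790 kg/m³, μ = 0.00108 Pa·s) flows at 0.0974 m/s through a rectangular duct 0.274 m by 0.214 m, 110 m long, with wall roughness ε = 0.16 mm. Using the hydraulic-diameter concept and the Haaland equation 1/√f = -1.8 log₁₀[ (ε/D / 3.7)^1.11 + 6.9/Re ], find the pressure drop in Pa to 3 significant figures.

Hydraulic diameter D_h = 4A/P = 4·(0.274·0.214)/(2·(0.274+0.214)) = 0.2345/0.976 = 0.2403 m.
Re = ρVD_h/μ = 790·0.0974·0.2403/0.00108 = 1.712e+04.
ε/D_h = 0.00016/0.2403 = 0.000666; Haaland gives 1/√f = -1.8 log₁₀[6.97e-05+0.000403] = 5.986, so f = 0.02791.
ΔP = f(L/D_h)(ρV²/2) = 0.02791·110/0.2403·3.747 = 47.87 Pa.

ΔP ≈ 47.9 Pa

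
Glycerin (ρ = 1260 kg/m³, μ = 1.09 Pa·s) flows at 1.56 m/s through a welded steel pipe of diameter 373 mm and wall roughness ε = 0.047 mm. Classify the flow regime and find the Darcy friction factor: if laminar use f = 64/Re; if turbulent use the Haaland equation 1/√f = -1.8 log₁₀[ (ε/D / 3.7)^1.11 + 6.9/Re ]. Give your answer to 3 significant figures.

Re = ρVD/μ = 1260·1.56·0.373/1.09 = 672.6.
Re < 2300 → laminar, so f = 64/Re = 0.09515 (roughness is irrelevant in laminar flow).

f ≈ 0.0951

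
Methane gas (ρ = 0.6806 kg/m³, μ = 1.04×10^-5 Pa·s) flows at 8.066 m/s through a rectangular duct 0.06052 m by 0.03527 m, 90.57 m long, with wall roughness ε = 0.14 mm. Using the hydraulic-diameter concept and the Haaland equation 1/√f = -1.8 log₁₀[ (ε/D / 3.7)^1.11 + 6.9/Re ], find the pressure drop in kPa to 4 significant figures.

ΔP ≈ 1.386 kPa

Hydraulic diameter D_h = 4A/P = 4·(0.06052·0.03527)/(2·(0.06052+0.03527)) = 0.008538/0.1916 = 0.04457 m.
Re = ρVD_h/μ = 0.6806·8.066·0.04457/1.04e-05 = 2.353e+04.
ε/D_h = 0.00014/0.04457 = 0.00314; Haaland gives 1/√f = -1.8 log₁₀[0.00039+0.000293] = 5.698, so f = 0.0308.
ΔP = f(L/D_h)(ρV²/2) = 0.0308·90.57/0.04457·22.14 = 1386 Pa.
ΔP = 1.386 kPa.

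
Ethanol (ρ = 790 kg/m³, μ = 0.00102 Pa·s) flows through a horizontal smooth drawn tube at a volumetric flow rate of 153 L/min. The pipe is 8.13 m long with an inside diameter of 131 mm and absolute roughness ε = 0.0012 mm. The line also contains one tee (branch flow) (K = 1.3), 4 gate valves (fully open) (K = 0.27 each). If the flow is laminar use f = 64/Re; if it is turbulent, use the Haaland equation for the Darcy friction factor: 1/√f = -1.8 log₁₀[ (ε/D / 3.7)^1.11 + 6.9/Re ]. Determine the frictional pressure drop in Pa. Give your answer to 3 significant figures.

Q = 153 L/min = 153/60000 = 0.00255 m³/s.
Cross-sectional area A = πD²/4 = π(0.131)²/4 = 0.01348 m²; mean velocity V = Q/A = 0.00255/0.01348 = 0.1892 m/s.
Reynolds number Re = ρVD/μ = 790 · 0.1892 · 0.131 / 0.00102 = 1.92e+04.
Re > 4000 → turbulent. Relative roughness ε/D = 1.2e-06/0.131 = 9.16e-06. Haaland: 1/√f = -1.8 log₁₀[(9.16e-06/3.7)^1.11 + 6.9/1.92e+04] = -1.8 log₁₀[5.98e-07 + 0.000359] = 6.199, so f = 0.02603.
Total minor-loss coefficient ΣK = 1·1.3 + 4·0.27 = 2.38.
ΔP = [f·L/D + ΣK]·(ρV²/2) = [0.02603·8.13/0.131 + 2.38]·(790·0.1892²/2) = [1.615 + 2.38]·14.14 = 56.49 Pa.

ΔP ≈ 56.5 Pa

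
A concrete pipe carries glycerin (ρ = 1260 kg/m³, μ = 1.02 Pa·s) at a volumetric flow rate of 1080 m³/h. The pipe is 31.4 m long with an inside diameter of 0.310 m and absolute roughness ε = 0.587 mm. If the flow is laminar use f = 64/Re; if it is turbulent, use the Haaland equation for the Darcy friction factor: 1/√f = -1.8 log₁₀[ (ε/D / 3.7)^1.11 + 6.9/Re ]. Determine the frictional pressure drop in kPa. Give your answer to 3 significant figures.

ΔP ≈ 42.4 kPa

Q = 1080 m³/h = 1080/3600 = 0.3 m³/s.
Cross-sectional area A = πD²/4 = π(0.31)²/4 = 0.07548 m²; mean velocity V = Q/A = 0.3/0.07548 = 3.975 m/s.
Reynolds number Re = ρVD/μ = 1260 · 3.975 · 0.31 / 1.02 = 1522.
Re < 2300 → laminar flow, so f = 64/Re = 64/1522 = 0.04205 (the turbulent correlation is not needed).
Darcy-Weisbach: ΔP = f(L/D)(ρV²/2) = 0.04205·(31.4/0.31)·(1260·3.975²/2) = 0.04205·101.3·9953 = 4.239e+04 Pa.
ΔP = 4.239e+04 Pa = 42.4 kPa.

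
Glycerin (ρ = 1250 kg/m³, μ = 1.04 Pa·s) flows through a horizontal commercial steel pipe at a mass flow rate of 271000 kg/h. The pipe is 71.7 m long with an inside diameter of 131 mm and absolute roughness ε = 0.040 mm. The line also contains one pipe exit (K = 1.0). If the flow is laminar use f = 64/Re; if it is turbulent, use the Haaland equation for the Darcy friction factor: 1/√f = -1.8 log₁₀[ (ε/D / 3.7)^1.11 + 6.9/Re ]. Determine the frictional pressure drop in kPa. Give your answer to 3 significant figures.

ΔP ≈ 634 kPa

ṁ = 271000 kg/h = 271000/3600 = 75.28 kg/s.
A = πD²/4 = π(0.131)²/4 = 0.01348 m²; mean velocity V = ṁ/(ρA) = 75.28/(1250 · 0.01348) = 4.468 m/s.
Reynolds number Re = ρVD/μ = 1250 · 4.468 · 0.131 / 1.04 = 703.5.
Re < 2300 → laminar flow, so f = 64/Re = 64/703.5 = 0.09097 (the turbulent correlation is not needed).
Total minor-loss coefficient ΣK = 1·1 = 1.
ΔP = [f·L/D + ΣK]·(ρV²/2) = [0.09097·71.7/0.131 + 1]·(1250·4.468²/2) = [49.79 + 1]·1.248e+04 = 6.338e+05 Pa.
ΔP = 6.338e+05 Pa = 634 kPa.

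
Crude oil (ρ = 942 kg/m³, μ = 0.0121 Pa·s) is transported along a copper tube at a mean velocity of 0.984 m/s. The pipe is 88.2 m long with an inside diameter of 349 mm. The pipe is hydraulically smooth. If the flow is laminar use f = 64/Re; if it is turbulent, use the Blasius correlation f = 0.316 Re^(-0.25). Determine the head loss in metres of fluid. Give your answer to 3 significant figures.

Reynolds number Re = ρVD/μ = 942 · 0.984 · 0.349 / 0.0121 = 2.674e+04.
Re > 4000 → turbulent. Smooth-pipe (Blasius): f = 0.316 Re^(-0.25) = 0.316/(2.674e+04)^0.25 = 0.02471.
Darcy-Weisbach: ΔP = f(L/D)(ρV²/2) = 0.02471·(88.2/0.349)·(942·0.984²/2) = 0.02471·252.7·456 = 2848 Pa.
Head loss h_f = ΔP/(ρg) = 2848/(942·9.81) = 0.308 m.

h_f ≈ 0.308 m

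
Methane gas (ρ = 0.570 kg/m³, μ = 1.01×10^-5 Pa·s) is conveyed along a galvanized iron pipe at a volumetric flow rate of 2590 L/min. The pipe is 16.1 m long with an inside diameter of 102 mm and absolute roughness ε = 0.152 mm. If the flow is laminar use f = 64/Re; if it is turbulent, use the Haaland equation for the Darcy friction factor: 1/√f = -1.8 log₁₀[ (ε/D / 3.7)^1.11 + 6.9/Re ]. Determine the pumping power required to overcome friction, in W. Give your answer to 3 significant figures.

Q = 2590 L/min = 2590/60000 = 0.04317 m³/s.
Cross-sectional area A = πD²/4 = π(0.102)²/4 = 0.008171 m²; mean velocity V = Q/A = 0.04317/0.008171 = 5.283 m/s.
Reynolds number Re = ρVD/μ = 0.57 · 5.283 · 0.102 / 1.01e-05 = 3.041e+04.
Re > 4000 → turbulent. Relative roughness ε/D = 0.000152/0.102 = 0.00149. Haaland: 1/√f = -1.8 log₁₀[(0.00149/3.7)^1.11 + 6.9/3.041e+04] = -1.8 log₁₀[0.00017 + 0.000227] = 6.121, so f = 0.02669.
Darcy-Weisbach: ΔP = f(L/D)(ρV²/2) = 0.02669·(16.1/0.102)·(0.57·5.283²/2) = 0.02669·157.8·7.954 = 33.5 Pa.
Pumping power P = QΔP = 0.04317·33.5 = 1.446 W = 1.45 W.

P ≈ 1.45 W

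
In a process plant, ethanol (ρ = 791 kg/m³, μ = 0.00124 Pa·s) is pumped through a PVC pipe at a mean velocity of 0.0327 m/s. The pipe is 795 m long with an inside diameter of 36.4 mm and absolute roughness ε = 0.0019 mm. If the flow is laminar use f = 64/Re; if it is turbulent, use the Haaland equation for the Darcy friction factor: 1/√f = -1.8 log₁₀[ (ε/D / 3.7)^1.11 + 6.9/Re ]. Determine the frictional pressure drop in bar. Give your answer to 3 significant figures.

ΔP ≈ 0.00779 bar

Reynolds number Re = ρVD/μ = 791 · 0.0327 · 0.0364 / 0.00124 = 759.3.
Re < 2300 → laminar flow, so f = 64/Re = 64/759.3 = 0.08429 (the turbulent correlation is not needed).
Darcy-Weisbach: ΔP = f(L/D)(ρV²/2) = 0.08429·(795/0.0364)·(791·0.0327²/2) = 0.08429·2.184e+04·0.4229 = 778.5 Pa.
ΔP = 778.5 Pa = 0.00779 bar.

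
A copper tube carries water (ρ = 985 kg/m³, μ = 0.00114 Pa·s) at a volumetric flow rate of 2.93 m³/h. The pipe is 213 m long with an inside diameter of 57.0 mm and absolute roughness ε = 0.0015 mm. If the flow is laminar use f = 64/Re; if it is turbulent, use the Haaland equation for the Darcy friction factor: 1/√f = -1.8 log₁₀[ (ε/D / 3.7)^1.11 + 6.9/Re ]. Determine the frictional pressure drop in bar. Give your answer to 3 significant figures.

Q = 2.93 m³/h = 2.93/3600 = 0.0008139 m³/s.
Cross-sectional area A = πD²/4 = π(0.057)²/4 = 0.002552 m²; mean velocity V = Q/A = 0.0008139/0.002552 = 0.319 m/s.
Reynolds number Re = ρVD/μ = 985 · 0.319 · 0.057 / 0.00114 = 1.571e+04.
Re > 4000 → turbulent. Relative roughness ε/D = 1.5e-06/0.057 = 2.63e-05. Haaland: 1/√f = -1.8 log₁₀[(2.63e-05/3.7)^1.11 + 6.9/1.571e+04] = -1.8 log₁₀[1.93e-06 + 0.000439] = 6.04, so f = 0.02741.
Darcy-Weisbach: ΔP = f(L/D)(ρV²/2) = 0.02741·(213/0.057)·(985·0.319²/2) = 0.02741·3737·50.1 = 5133 Pa.
ΔP = 5133 Pa = 0.0513 bar.

ΔP ≈ 0.0513 bar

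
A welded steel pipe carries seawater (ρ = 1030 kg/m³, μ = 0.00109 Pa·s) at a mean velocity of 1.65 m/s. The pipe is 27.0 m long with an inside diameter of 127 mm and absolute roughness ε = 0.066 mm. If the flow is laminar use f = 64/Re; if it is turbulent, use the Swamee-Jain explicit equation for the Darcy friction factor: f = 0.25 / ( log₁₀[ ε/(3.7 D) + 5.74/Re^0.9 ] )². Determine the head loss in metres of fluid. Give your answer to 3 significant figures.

Reynolds number Re = ρVD/μ = 1030 · 1.65 · 0.127 / 0.00109 = 1.98e+05.
Re > 4000 → turbulent. Relative roughness ε/D = 6.6e-05/0.127 = 0.00052. Swamee-Jain: f = 0.25/(log₁₀[0.00052/3.7 + 5.74/1.98e+05^0.9])² = 0.25/(log₁₀[0.00014 + 9.81e-05])² = 0.25/(-3.622)² = 0.01905.
Darcy-Weisbach: ΔP = f(L/D)(ρV²/2) = 0.01905·(27/0.127)·(1030·1.65²/2) = 0.01905·212.6·1402 = 5679 Pa.
Head loss h_f = ΔP/(ρg) = 5679/(1030·9.81) = 0.562 m.

h_f ≈ 0.562 m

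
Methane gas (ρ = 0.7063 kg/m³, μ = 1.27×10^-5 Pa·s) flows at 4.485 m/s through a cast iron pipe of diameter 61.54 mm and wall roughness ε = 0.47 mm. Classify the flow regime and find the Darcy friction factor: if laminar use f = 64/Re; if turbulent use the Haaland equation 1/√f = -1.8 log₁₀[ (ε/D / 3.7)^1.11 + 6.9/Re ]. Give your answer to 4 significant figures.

Re = ρVD/μ = 0.7063·4.485·0.06154/1.27e-05 = 1.535e+04.
Re > 4000 → turbulent. ε/D = 0.00047/0.06154 = 0.00764; Haaland: 1/√f = -1.8 log₁₀[0.00105 + 0.00045] = 5.086, so f = 0.03866.

f ≈ 0.03866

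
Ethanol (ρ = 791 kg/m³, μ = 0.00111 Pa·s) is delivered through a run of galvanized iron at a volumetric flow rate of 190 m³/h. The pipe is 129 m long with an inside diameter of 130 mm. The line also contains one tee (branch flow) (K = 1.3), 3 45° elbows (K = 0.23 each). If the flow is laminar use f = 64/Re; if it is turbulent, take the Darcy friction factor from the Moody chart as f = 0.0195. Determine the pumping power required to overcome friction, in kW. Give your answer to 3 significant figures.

Q = 190 m³/h = 190/3600 = 0.05278 m³/s.
Cross-sectional area A = πD²/4 = π(0.13)²/4 = 0.01327 m²; mean velocity V = Q/A = 0.05278/0.01327 = 3.976 m/s.
Reynolds number Re = ρVD/μ = 791 · 3.976 · 0.13 / 0.00111 = 3.684e+05.
Re > 4000 → turbulent; use the Moody-chart value f = 0.0195.
Total minor-loss coefficient ΣK = 1·1.3 + 3·0.23 = 1.99.
ΔP = [f·L/D + ΣK]·(ρV²/2) = [0.0195·129/0.13 + 1.99]·(791·3.976²/2) = [19.35 + 1.99]·6253 = 1.334e+05 Pa.
Pumping power P = QΔP = 0.05278·1.334e+05 = 7043 W = 7.04 kW.

P ≈ 7.04 kW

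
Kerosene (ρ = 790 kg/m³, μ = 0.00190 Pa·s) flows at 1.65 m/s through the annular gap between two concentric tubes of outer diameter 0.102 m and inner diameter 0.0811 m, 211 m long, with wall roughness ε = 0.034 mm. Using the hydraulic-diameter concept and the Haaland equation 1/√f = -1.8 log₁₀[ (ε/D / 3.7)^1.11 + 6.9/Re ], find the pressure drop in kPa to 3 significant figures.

Hydraulic diameter D_h = 4A/P = D_o - D_i = 0.102 - 0.0811 = 0.0209 m.
Re = ρVD_h/μ = 790·1.65·0.0209/0.0019 = 1.434e+04.
ε/D_h = 3.4e-05/0.0209 = 0.00163; Haaland gives 1/√f = -1.8 log₁₀[0.000188+0.000481] = 5.714, so f = 0.03063.
ΔP = f(L/D_h)(ρV²/2) = 0.03063·211/0.0209·1075 = 3.325e+05 Pa.
ΔP = 333 kPa.

ΔP ≈ 333 kPa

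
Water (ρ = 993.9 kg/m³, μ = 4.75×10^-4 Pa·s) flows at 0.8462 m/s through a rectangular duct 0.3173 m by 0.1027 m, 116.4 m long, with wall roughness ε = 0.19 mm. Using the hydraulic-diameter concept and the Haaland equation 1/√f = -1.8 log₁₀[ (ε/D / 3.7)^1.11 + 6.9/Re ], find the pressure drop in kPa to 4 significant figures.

ΔP ≈ 5.735 kPa

Hydraulic diameter D_h = 4A/P = 4·(0.3173·0.1027)/(2·(0.3173+0.1027)) = 0.1303/0.84 = 0.1552 m.
Re = ρVD_h/μ = 993.9·0.8462·0.1552/0.000475 = 2.748e+05.
ε/D_h = 0.00019/0.1552 = 0.00122; Haaland gives 1/√f = -1.8 log₁₀[0.000137+2.51e-05] = 6.822, so f = 0.02149.
ΔP = f(L/D_h)(ρV²/2) = 0.02149·116.4/0.1552·355.8 = 5735 Pa.
ΔP = 5.735 kPa.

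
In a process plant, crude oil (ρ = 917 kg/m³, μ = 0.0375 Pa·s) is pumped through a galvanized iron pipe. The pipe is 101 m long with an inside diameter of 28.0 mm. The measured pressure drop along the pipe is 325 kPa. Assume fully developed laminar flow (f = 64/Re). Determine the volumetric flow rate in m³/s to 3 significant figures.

Q ≈ 0.00129 m³/s

For laminar flow, f = 64/Re with Re = ρVD/μ, so Darcy-Weisbach reduces to ΔP = 32μLV/D². Solving for V: V = ΔP·D²/(32μL) = 3.25e+05·(0.028)²/(32·0.0375·101) = 2.102 m/s.
Check: Re = ρVD/μ = 917·2.102·0.028/0.0375 = 1439 < 2300, so the laminar assumption holds.
Q = V·A = 2.102·(π/4·0.028²) = 0.001295 m³/s = 0.00129 m³/s.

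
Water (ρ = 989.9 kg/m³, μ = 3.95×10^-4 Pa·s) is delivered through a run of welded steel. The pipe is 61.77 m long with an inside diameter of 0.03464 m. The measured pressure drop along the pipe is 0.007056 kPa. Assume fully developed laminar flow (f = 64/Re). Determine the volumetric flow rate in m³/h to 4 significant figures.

For laminar flow, f = 64/Re with Re = ρVD/μ, so Darcy-Weisbach reduces to ΔP = 32μLV/D². Solving for V: V = ΔP·D²/(32μL) = 7.056·(0.03464)²/(32·0.000395·61.77) = 0.01084 m/s.
Check: Re = ρVD/μ = 989.9·0.01084·0.03464/0.000395 = 941.4 < 2300, so the laminar assumption holds.
Q = V·A = 0.01084·(π/4·0.03464²) = 1.022e-05 m³/s = 0.03679 m³/h.

Q ≈ 0.03679 m³/h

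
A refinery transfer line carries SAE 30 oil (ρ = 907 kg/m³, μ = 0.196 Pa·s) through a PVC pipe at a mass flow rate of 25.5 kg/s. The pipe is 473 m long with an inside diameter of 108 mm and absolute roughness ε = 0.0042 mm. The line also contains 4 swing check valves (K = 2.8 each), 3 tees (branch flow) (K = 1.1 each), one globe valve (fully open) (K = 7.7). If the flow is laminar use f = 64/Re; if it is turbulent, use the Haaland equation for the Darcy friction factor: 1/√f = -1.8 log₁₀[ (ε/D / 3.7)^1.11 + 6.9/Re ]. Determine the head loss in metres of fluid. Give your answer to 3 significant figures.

h_f ≈ 98.4 m

A = πD²/4 = π(0.108)²/4 = 0.009161 m²; mean velocity V = ṁ/(ρA) = 25.5/(907 · 0.009161) = 3.069 m/s.
Reynolds number Re = ρVD/μ = 907 · 3.069 · 0.108 / 0.196 = 1534.
Re < 2300 → laminar flow, so f = 64/Re = 64/1534 = 0.04173 (the turbulent correlation is not needed).
Total minor-loss coefficient ΣK = 4·2.8 + 3·1.1 + 1·7.7 = 22.2.
ΔP = [f·L/D + ΣK]·(ρV²/2) = [0.04173·473/0.108 + 22.2]·(907·3.069²/2) = [182.7 + 22.2]·4271 = 8.754e+05 Pa.
Head loss h_f = ΔP/(ρg) = 8.754e+05/(907·9.81) = 98.4 m.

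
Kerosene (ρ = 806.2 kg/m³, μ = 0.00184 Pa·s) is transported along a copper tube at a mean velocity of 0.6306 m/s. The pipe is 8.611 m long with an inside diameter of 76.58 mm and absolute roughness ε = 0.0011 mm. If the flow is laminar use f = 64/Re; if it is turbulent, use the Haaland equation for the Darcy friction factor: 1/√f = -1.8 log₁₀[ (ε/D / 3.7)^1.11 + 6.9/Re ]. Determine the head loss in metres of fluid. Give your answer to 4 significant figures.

Reynolds number Re = ρVD/μ = 806.2 · 0.6306 · 0.07658 / 0.00184 = 2.116e+04.
Re > 4000 → turbulent. Relative roughness ε/D = 1.1e-06/0.07658 = 1.44e-05. Haaland: 1/√f = -1.8 log₁₀[(1.44e-05/3.7)^1.11 + 6.9/2.116e+04] = -1.8 log₁₀[9.86e-07 + 0.000326] = 6.274, so f = 0.02541.
Darcy-Weisbach: ΔP = f(L/D)(ρV²/2) = 0.02541·(8.611/0.07658)·(806.2·0.6306²/2) = 0.02541·112.4·160.3 = 458 Pa.
Head loss h_f = ΔP/(ρg) = 458/(806.2·9.81) = 0.05790 m.

h_f ≈ 0.05790 m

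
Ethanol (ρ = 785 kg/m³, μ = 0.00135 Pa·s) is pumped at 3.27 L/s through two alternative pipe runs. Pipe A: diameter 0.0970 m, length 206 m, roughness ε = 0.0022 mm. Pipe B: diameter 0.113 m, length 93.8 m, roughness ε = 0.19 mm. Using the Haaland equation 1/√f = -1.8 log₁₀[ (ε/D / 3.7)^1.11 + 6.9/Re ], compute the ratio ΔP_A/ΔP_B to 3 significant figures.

ΔP_A/ΔP_B ≈ 4.03

Pipe A: V = Q/A = 0.00327/0.00739 = 0.4425 m/s; Re = 2.496e+04; ε/D = 2.27e-05; Haaland → f = 0.02441; ΔP_A = f(L/D)(ρV²/2) = 3984 Pa.
Pipe B: V = Q/A = 0.00327/0.01003 = 0.3261 m/s; Re = 2.142e+04; ε/D = 0.00168; Haaland → f = 0.02857; ΔP_B = f(L/D)(ρV²/2) = 989.8 Pa.
ΔP_A/ΔP_B = 3984/989.8 = 4.03.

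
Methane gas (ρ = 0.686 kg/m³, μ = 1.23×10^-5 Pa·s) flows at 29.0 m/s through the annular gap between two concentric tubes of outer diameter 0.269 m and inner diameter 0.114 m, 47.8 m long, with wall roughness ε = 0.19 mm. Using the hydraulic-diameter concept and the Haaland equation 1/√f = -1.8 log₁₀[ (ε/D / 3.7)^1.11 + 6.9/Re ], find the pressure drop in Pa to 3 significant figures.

ΔP ≈ 1920 Pa

Hydraulic diameter D_h = 4A/P = D_o - D_i = 0.269 - 0.114 = 0.155 m.
Re = ρVD_h/μ = 0.686·29·0.155/1.23e-05 = 2.507e+05.
ε/D_h = 0.00019/0.155 = 0.00123; Haaland gives 1/√f = -1.8 log₁₀[0.000137+2.75e-05] = 6.81, so f = 0.02156.
ΔP = f(L/D_h)(ρV²/2) = 0.02156·47.8/0.155·288.5 = 1918 Pa.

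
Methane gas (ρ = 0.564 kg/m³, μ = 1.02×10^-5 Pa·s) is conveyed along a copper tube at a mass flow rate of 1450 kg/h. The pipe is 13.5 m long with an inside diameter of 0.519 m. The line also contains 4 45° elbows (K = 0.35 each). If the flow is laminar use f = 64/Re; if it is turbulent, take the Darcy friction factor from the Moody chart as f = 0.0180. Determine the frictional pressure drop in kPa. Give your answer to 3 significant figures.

ΔP ≈ 0.00600 kPa

ṁ = 1450 kg/h = 1450/3600 = 0.4028 kg/s.
A = πD²/4 = π(0.519)²/4 = 0.2116 m²; mean velocity V = ṁ/(ρA) = 0.4028/(0.564 · 0.2116) = 3.376 m/s.
Reynolds number Re = ρVD/μ = 0.564 · 3.376 · 0.519 / 1.02e-05 = 9.687e+04.
Re > 4000 → turbulent; use the Moody-chart value f = 0.0180.
Total minor-loss coefficient ΣK = 4·0.35 = 1.4.
ΔP = [f·L/D + ΣK]·(ρV²/2) = [0.018·13.5/0.519 + 1.4]·(0.564·3.376²/2) = [0.4682 + 1.4]·3.213 = 6.003 Pa.
ΔP = 6.003 Pa = 0.00600 kPa.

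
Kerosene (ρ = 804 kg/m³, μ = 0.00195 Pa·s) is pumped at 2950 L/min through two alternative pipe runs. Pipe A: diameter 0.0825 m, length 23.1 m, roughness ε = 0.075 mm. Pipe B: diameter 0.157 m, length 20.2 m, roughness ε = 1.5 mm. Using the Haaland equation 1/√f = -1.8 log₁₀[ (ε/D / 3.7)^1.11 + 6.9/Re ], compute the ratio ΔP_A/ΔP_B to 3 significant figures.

ΔP_A/ΔP_B ≈ 15.2

Pipe A: V = Q/A = 0.04917/0.005346 = 9.198 m/s; Re = 3.129e+05; ε/D = 0.000909; Haaland → f = 0.0201; ΔP_A = f(L/D)(ρV²/2) = 1.914e+05 Pa.
Pipe B: V = Q/A = 0.04917/0.01936 = 2.54 m/s; Re = 1.644e+05; ε/D = 0.00955; Haaland → f = 0.03775; ΔP_B = f(L/D)(ρV²/2) = 1.259e+04 Pa.
ΔP_A/ΔP_B = 1.914e+05/1.259e+04 = 15.2.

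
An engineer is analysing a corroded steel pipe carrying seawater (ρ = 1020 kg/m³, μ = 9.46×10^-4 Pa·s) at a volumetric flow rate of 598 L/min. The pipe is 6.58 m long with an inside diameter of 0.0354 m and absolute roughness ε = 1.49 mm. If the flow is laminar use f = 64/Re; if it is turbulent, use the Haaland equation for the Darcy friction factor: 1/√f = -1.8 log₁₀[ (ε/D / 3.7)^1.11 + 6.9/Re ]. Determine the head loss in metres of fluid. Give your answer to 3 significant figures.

Q = 598 L/min = 598/60000 = 0.009967 m³/s.
Cross-sectional area A = πD²/4 = π(0.0354)²/4 = 0.0009842 m²; mean velocity V = Q/A = 0.009967/0.0009842 = 10.13 m/s.
Reynolds number Re = ρVD/μ = 1020 · 10.13 · 0.0354 / 0.000946 = 3.865e+05.
Re > 4000 → turbulent. Relative roughness ε/D = 0.00149/0.0354 = 0.0421. Haaland: 1/√f = -1.8 log₁₀[(0.0421/3.7)^1.11 + 6.9/3.865e+05] = -1.8 log₁₀[0.00695 + 1.79e-05] = 3.882, so f = 0.06635.
Darcy-Weisbach: ΔP = f(L/D)(ρV²/2) = 0.06635·(6.58/0.0354)·(1020·10.13²/2) = 0.06635·185.9·5.23e+04 = 6.45e+05 Pa.
Head loss h_f = ΔP/(ρg) = 6.45e+05/(1020·9.81) = 64.5 m.

h_f ≈ 64.5 m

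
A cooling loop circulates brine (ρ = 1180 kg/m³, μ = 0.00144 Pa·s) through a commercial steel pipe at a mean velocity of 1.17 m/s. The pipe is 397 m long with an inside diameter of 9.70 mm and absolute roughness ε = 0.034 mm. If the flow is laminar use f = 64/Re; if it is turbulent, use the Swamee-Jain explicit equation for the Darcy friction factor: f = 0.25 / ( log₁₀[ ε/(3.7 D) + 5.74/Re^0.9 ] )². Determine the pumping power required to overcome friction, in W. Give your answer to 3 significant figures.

P ≈ 105 W

Reynolds number Re = ρVD/μ = 1180 · 1.17 · 0.0097 / 0.00144 = 9300.
Re > 4000 → turbulent. Relative roughness ε/D = 3.4e-05/0.0097 = 0.00351. Swamee-Jain: f = 0.25/(log₁₀[0.00351/3.7 + 5.74/9300^0.9])² = 0.25/(log₁₀[0.000947 + 0.00154])² = 0.25/(-2.604)² = 0.03686.
Darcy-Weisbach: ΔP = f(L/D)(ρV²/2) = 0.03686·(397/0.0097)·(1180·1.17²/2) = 0.03686·4.093e+04·807.7 = 1.218e+06 Pa.
Q = V·A = 1.17·7.39e-05 = 8.646e-05 m³/s.
Pumping power P = QΔP = 8.646e-05·1.218e+06 = 105.3 W = 105 W.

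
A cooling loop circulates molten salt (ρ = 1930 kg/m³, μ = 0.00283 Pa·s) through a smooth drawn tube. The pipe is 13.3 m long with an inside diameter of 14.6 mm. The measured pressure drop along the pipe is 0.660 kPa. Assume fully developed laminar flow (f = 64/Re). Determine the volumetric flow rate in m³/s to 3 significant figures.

Q ≈ 1.96×10^-5 m³/s

For laminar flow, f = 64/Re with Re = ρVD/μ, so Darcy-Weisbach reduces to ΔP = 32μLV/D². Solving for V: V = ΔP·D²/(32μL) = 660·(0.0146)²/(32·0.00283·13.3) = 0.1168 m/s.
Check: Re = ρVD/μ = 1930·0.1168·0.0146/0.00283 = 1163 < 2300, so the laminar assumption holds.
Q = V·A = 0.1168·(π/4·0.0146²) = 1.955e-05 m³/s = 1.96×10^-5 m³/s.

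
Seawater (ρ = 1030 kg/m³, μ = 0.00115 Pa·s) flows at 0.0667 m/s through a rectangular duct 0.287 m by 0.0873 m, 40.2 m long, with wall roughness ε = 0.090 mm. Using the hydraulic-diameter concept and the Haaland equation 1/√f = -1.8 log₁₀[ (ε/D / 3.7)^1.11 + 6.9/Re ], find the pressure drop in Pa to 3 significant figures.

Hydraulic diameter D_h = 4A/P = 4·(0.287·0.0873)/(2·(0.287+0.0873)) = 0.1002/0.7486 = 0.1339 m.
Re = ρVD_h/μ = 1030·0.0667·0.1339/0.00115 = 7998.
ε/D_h = 9e-05/0.1339 = 0.000672; Haaland gives 1/√f = -1.8 log₁₀[7.04e-05+0.000863] = 5.454, so f = 0.03362.
ΔP = f(L/D_h)(ρV²/2) = 0.03362·40.2/0.1339·2.291 = 23.13 Pa.

ΔP ≈ 23.1 Pa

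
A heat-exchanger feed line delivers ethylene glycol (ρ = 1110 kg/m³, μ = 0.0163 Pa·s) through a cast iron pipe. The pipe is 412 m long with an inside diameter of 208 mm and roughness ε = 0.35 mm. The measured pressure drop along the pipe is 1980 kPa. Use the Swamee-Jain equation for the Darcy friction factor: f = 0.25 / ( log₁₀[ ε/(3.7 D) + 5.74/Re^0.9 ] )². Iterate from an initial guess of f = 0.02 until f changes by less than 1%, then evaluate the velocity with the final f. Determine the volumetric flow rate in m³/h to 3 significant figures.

Q ≈ 1060 m³/h

Rearranging Darcy-Weisbach: V = √(2·ΔP·D/(f·L·ρ)). With ε/D = 0.00035/0.208 = 0.00168, iterate starting from f = 0.02:
  f = 0.02 → V = √(2·1.98e+06·0.208/(0.02·412·1110)) = 9.49 m/s; Re = ρVD/μ = 1.344e+05; f → 0.02402
  f = 0.02402 → V = 8.66 m/s; Re = 1.227e+05; f → 0.02415
Converged (Δf/f < 1%). With the final f = 0.02415: V = √(2·1.98e+06·0.208/(0.02415·412·1110)) = 8.637 m/s.
Q = V·A = 8.637·(π/4·0.208²) = 0.2935 m³/s = 1060 m³/h.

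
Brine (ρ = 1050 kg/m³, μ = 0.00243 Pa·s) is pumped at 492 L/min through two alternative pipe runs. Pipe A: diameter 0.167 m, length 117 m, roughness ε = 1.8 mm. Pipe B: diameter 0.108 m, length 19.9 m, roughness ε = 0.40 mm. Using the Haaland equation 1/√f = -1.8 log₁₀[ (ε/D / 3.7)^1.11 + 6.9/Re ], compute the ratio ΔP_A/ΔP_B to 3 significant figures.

Pipe A: V = Q/A = 0.0082/0.0219 = 0.3744 m/s; Re = 2.701e+04; ε/D = 0.0108; Haaland → f = 0.04088; ΔP_A = f(L/D)(ρV²/2) = 2107 Pa.
Pipe B: V = Q/A = 0.0082/0.009161 = 0.8951 m/s; Re = 4.177e+04; ε/D = 0.0037; Haaland → f = 0.03017; ΔP_B = f(L/D)(ρV²/2) = 2339 Pa.
ΔP_A/ΔP_B = 2107/2339 = 0.901.

ΔP_A/ΔP_B ≈ 0.901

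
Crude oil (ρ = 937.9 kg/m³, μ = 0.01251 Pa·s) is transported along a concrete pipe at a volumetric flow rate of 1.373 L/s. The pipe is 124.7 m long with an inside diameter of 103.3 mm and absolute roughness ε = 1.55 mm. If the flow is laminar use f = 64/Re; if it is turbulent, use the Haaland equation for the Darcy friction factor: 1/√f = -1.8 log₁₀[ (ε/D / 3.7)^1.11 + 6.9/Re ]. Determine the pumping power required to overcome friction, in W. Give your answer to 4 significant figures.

P ≈ 1.052 W

Q = 1.373 L/s = 1.373/1000 = 0.001373 m³/s.
Cross-sectional area A = πD²/4 = π(0.1033)²/4 = 0.008381 m²; mean velocity V = Q/A = 0.001373/0.008381 = 0.1638 m/s.
Reynolds number Re = ρVD/μ = 937.9 · 0.1638 · 0.1033 / 0.0125 = 1269.
Re < 2300 → laminar flow, so f = 64/Re = 64/1269 = 0.05044 (the turbulent correlation is not needed).
Darcy-Weisbach: ΔP = f(L/D)(ρV²/2) = 0.05044·(124.7/0.1033)·(937.9·0.1638²/2) = 0.05044·1207·12.59 = 766.4 Pa.
Pumping power P = QΔP = 0.001373·766.4 = 1.0523 W = 1.052 W.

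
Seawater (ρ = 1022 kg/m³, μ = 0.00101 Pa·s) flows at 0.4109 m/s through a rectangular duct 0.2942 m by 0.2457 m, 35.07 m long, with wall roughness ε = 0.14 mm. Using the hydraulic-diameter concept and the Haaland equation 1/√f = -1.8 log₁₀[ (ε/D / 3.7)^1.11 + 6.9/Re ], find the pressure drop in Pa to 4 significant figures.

ΔP ≈ 224.9 Pa

Hydraulic diameter D_h = 4A/P = 4·(0.2942·0.2457)/(2·(0.2942+0.2457)) = 0.2891/1.08 = 0.2678 m.
Re = ρVD_h/μ = 1022·0.4109·0.2678/0.00101 = 1.113e+05.
ε/D_h = 0.00014/0.2678 = 0.000523; Haaland gives 1/√f = -1.8 log₁₀[5.33e-05+6.2e-05] = 7.089, so f = 0.0199.
ΔP = f(L/D_h)(ρV²/2) = 0.0199·35.07/0.2678·86.28 = 224.9 Pa.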